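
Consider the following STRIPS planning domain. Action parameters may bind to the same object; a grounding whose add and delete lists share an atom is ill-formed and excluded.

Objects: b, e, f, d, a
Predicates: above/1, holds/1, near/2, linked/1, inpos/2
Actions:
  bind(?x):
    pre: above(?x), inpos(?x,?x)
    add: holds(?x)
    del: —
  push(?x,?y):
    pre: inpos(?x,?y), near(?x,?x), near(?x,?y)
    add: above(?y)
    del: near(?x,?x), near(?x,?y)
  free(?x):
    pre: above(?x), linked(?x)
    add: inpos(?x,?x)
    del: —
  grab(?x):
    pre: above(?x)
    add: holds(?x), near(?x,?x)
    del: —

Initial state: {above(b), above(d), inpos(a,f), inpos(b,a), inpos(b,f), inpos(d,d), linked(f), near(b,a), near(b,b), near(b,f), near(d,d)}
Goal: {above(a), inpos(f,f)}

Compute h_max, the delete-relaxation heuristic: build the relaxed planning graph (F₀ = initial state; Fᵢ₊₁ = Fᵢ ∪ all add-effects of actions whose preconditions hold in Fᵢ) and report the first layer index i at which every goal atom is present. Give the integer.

F0 = init (11 atoms)
F1 = F0 ∪ {above(a), above(f), holds(b), holds(d)}  (15 atoms)
F2 = F1 ∪ {holds(a), holds(f), inpos(f,f), near(a,a), near(f,f)}  (20 atoms)
goal ⊆ F2  ⇒  h_max = 2

2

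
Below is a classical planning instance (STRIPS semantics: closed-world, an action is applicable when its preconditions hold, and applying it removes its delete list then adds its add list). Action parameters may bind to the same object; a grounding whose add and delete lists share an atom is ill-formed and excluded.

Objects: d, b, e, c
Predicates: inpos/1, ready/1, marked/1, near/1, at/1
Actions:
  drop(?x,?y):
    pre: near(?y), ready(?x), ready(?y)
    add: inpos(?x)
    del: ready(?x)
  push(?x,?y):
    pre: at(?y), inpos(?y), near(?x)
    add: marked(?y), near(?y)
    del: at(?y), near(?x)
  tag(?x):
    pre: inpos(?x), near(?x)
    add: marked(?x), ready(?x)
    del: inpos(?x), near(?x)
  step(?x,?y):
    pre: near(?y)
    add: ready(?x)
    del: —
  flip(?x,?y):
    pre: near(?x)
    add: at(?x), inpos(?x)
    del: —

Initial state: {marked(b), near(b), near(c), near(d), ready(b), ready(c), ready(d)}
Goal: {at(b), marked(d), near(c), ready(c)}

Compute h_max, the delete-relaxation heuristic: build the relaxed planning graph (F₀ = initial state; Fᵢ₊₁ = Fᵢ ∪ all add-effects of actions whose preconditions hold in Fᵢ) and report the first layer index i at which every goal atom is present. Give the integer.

2

F0 = init (7 atoms)
F1 = F0 ∪ {at(b), at(c), at(d), inpos(b), inpos(c), inpos(d), ready(e)}  (14 atoms)
F2 = F1 ∪ {inpos(e), marked(c), marked(d)}  (17 atoms)
goal ⊆ F2  ⇒  h_max = 2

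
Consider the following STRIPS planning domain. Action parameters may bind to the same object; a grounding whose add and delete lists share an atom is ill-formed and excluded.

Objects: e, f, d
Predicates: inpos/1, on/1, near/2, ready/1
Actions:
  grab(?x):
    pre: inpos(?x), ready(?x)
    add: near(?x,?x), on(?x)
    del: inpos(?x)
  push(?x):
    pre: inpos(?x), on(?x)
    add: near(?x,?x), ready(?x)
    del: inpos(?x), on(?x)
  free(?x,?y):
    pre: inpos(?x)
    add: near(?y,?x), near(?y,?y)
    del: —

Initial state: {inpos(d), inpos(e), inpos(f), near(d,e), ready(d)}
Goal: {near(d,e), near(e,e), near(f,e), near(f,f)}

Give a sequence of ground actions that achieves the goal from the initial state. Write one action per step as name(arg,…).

1. free(e,e)  →  {inpos(d), inpos(e), inpos(f), near(d,e), near(e,e), ready(d)}
2. free(e,f)  →  {inpos(d), inpos(e), inpos(f), near(d,e), near(e,e), near(f,e), near(f,f), ready(d)}

free(e,e); free(e,f)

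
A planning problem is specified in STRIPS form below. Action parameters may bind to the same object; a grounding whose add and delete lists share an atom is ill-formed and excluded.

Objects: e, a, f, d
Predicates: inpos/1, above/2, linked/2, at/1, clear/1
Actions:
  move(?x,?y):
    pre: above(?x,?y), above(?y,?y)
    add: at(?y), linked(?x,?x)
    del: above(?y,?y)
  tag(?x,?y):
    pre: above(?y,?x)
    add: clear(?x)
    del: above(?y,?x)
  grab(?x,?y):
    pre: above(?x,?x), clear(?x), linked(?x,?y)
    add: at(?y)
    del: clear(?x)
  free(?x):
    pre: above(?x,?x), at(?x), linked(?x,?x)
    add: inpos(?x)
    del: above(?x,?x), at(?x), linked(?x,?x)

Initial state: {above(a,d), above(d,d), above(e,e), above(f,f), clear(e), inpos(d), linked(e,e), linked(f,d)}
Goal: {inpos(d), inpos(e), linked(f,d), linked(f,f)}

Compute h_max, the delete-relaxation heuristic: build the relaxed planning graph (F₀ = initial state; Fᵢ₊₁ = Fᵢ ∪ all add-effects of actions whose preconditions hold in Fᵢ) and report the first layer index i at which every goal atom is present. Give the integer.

F0 = init (8 atoms)
F1 = F0 ∪ {at(d), at(e), at(f), clear(d), clear(f), linked(a,a), linked(d,d), linked(f,f)}  (16 atoms)
F2 = F1 ∪ {inpos(e), inpos(f)}  (18 atoms)
goal ⊆ F2  ⇒  h_max = 2

2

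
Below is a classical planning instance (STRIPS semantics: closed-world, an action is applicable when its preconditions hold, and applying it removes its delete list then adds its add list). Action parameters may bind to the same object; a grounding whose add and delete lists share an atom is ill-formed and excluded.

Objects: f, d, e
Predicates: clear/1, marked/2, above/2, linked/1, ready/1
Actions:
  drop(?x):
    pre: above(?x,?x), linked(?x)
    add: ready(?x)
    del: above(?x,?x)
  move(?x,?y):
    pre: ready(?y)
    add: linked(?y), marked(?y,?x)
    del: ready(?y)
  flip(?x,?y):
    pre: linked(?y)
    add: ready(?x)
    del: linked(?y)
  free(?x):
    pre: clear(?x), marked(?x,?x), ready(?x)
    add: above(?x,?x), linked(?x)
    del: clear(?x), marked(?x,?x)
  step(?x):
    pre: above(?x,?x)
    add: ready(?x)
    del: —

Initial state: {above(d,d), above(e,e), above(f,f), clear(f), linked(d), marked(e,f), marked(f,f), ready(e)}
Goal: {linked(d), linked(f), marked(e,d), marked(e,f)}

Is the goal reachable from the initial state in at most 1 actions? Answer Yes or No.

1. move(d,e)  →  {above(d,d), above(e,e), above(f,f), clear(f), linked(d), linked(e), marked(e,d), marked(e,f), marked(f,f)}
2. flip(f,e)  →  {above(d,d), above(e,e), above(f,f), clear(f), linked(d), marked(e,d), marked(e,f), marked(f,f), ready(f)}
3. move(f,f)  →  {above(d,d), above(e,e), above(f,f), clear(f), linked(d), linked(f), marked(e,d), marked(e,f), marked(f,f)}
optimal plan length = 3; 3 > 1

No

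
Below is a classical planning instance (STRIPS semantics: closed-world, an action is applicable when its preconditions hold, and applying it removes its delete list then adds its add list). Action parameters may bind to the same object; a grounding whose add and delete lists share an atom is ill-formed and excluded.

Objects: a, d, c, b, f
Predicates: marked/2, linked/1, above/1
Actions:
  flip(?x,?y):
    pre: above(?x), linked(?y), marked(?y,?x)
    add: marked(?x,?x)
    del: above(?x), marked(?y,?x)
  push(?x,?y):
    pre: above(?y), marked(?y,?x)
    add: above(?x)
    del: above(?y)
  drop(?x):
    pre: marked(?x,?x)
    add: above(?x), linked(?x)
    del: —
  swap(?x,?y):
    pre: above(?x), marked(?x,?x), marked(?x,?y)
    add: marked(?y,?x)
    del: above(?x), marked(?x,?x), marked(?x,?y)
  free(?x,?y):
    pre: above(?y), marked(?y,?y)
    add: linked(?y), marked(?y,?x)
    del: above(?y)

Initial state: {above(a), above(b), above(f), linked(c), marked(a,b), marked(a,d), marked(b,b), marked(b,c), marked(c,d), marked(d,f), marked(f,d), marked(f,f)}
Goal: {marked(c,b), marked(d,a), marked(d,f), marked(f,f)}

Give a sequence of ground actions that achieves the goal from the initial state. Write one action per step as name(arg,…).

push(d,a); flip(d,c); push(d,f); swap(b,c); free(a,d)

1. push(d,a)  →  {above(b), above(d), above(f), linked(c), marked(a,b), marked(a,d), marked(b,b), marked(b,c), marked(c,d), marked(d,f), marked(f,d), marked(f,f)}
2. flip(d,c)  →  {above(b), above(f), linked(c), marked(a,b), marked(a,d), marked(b,b), marked(b,c), marked(d,d), marked(d,f), marked(f,d), marked(f,f)}
3. push(d,f)  →  {above(b), above(d), linked(c), marked(a,b), marked(a,d), marked(b,b), marked(b,c), marked(d,d), marked(d,f), marked(f,d), marked(f,f)}
4. swap(b,c)  →  {above(d), linked(c), marked(a,b), marked(a,d), marked(c,b), marked(d,d), marked(d,f), marked(f,d), marked(f,f)}
5. free(a,d)  →  {linked(c), linked(d), marked(a,b), marked(a,d), marked(c,b), marked(d,a), marked(d,d), marked(d,f), marked(f,d), marked(f,f)}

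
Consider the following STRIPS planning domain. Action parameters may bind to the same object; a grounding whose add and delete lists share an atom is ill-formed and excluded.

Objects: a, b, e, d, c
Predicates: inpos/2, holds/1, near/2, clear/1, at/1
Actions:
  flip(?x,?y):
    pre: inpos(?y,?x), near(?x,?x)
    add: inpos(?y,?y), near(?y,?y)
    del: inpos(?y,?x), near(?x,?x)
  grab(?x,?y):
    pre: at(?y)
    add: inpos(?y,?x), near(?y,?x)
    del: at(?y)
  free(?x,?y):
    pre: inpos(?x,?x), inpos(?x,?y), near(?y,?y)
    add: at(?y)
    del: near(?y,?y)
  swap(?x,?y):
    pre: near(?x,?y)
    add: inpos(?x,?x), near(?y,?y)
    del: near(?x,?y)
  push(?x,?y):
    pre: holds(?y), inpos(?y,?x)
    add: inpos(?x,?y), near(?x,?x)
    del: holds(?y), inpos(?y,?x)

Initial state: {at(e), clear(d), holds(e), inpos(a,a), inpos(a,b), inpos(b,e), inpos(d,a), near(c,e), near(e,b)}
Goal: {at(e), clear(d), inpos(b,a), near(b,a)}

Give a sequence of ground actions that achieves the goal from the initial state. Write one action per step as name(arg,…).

1. swap(e,b)  →  {at(e), clear(d), holds(e), inpos(a,a), inpos(a,b), inpos(b,e), inpos(d,a), inpos(e,e), near(b,b), near(c,e)}
2. free(a,b)  →  {at(b), at(e), clear(d), holds(e), inpos(a,a), inpos(a,b), inpos(b,e), inpos(d,a), inpos(e,e), near(c,e)}
3. grab(a,b)  →  {at(e), clear(d), holds(e), inpos(a,a), inpos(a,b), inpos(b,a), inpos(b,e), inpos(d,a), inpos(e,e), near(b,a), near(c,e)}

swap(e,b); free(a,b); grab(a,b)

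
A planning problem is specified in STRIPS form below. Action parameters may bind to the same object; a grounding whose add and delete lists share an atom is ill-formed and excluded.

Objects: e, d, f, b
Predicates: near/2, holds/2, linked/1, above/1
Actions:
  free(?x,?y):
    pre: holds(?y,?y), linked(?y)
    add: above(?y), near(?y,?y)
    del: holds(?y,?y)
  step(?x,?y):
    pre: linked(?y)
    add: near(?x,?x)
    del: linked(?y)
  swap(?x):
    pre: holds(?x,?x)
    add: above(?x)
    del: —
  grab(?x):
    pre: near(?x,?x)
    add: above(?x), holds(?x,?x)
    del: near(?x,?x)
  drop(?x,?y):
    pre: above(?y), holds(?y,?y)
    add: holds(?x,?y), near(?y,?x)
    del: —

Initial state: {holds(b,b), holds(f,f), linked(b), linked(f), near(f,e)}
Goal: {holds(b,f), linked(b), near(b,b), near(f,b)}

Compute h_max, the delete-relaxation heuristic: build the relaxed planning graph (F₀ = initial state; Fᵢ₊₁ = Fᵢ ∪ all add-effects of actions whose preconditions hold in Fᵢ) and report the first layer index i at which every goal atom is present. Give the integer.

2

F0 = init (5 atoms)
F1 = F0 ∪ {above(b), above(f), near(b,b), near(d,d), near(e,e), near(f,f)}  (11 atoms)
F2 = F1 ∪ {above(d), above(e), holds(b,f), holds(d,b), holds(d,d), holds(d,f), holds(e,b), holds(e,e), holds(e,f), holds(f,b), near(b,d), near(b,e), near(b,f), near(f,b), near(f,d)}  (26 atoms)
goal ⊆ F2  ⇒  h_max = 2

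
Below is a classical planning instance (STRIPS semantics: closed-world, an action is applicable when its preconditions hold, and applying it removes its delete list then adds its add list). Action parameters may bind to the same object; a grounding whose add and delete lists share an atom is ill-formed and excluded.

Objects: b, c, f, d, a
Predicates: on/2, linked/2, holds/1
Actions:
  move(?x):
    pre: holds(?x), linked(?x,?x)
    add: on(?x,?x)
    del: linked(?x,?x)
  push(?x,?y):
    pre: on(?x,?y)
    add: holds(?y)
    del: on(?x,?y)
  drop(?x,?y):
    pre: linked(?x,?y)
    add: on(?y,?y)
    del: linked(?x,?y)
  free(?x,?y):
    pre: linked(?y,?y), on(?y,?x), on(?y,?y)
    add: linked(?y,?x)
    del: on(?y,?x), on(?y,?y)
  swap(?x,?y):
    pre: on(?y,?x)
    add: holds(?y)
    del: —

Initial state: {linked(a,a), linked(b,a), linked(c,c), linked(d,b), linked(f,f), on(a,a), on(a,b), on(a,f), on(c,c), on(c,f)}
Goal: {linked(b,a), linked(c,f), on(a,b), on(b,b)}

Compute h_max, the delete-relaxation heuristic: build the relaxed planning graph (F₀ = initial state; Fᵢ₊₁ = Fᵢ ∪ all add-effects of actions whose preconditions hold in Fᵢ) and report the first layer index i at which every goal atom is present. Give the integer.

1

F0 = init (10 atoms)
F1 = F0 ∪ {holds(a), holds(b), holds(c), holds(f), linked(a,b), linked(a,f), linked(c,f), on(b,b), on(f,f)}  (19 atoms)
goal ⊆ F1  ⇒  h_max = 1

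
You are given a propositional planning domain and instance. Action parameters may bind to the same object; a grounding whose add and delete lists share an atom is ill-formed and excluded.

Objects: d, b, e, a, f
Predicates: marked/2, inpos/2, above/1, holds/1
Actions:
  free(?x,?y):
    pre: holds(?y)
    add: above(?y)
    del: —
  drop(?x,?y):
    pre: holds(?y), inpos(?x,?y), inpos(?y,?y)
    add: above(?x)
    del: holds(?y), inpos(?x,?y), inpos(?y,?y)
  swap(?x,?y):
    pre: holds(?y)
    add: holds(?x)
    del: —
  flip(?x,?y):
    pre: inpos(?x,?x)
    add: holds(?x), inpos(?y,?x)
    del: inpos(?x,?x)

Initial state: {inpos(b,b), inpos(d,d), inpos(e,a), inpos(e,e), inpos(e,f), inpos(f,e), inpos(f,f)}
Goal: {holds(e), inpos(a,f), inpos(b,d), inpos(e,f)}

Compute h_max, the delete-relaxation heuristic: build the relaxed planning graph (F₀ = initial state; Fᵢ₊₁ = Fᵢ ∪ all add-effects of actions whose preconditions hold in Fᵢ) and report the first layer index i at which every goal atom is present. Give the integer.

1

F0 = init (7 atoms)
F1 = F0 ∪ {holds(b), holds(d), holds(e), holds(f), inpos(a,b), inpos(a,d), inpos(a,e), inpos(a,f), inpos(b,d), inpos(b,e), inpos(b,f), inpos(d,b), inpos(d,e), inpos(d,f), inpos(e,b), inpos(e,d), inpos(f,b), inpos(f,d)}  (25 atoms)
goal ⊆ F1  ⇒  h_max = 1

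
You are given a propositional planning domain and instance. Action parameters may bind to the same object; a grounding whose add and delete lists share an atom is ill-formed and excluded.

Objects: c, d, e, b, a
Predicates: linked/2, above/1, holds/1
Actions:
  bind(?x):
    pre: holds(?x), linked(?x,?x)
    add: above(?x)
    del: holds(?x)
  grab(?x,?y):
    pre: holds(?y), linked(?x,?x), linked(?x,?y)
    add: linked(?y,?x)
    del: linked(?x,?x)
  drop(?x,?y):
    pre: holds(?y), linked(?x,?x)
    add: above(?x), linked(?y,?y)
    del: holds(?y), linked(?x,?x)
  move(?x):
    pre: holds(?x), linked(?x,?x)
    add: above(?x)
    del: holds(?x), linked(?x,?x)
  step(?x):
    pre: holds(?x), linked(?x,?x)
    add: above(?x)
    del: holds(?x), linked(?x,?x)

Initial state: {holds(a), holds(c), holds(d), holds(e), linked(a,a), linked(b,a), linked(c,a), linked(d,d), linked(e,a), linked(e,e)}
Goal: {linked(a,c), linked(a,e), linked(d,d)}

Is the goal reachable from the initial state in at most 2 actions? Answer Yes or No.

1. grab(e,a)  →  {holds(a), holds(c), holds(d), holds(e), linked(a,a), linked(a,e), linked(b,a), linked(c,a), linked(d,d), linked(e,a)}
2. drop(a,c)  →  {above(a), holds(a), holds(d), holds(e), linked(a,e), linked(b,a), linked(c,a), linked(c,c), linked(d,d), linked(e,a)}
3. grab(c,a)  →  {above(a), holds(a), holds(d), holds(e), linked(a,c), linked(a,e), linked(b,a), linked(c,a), linked(d,d), linked(e,a)}
optimal plan length = 3; 3 > 2

No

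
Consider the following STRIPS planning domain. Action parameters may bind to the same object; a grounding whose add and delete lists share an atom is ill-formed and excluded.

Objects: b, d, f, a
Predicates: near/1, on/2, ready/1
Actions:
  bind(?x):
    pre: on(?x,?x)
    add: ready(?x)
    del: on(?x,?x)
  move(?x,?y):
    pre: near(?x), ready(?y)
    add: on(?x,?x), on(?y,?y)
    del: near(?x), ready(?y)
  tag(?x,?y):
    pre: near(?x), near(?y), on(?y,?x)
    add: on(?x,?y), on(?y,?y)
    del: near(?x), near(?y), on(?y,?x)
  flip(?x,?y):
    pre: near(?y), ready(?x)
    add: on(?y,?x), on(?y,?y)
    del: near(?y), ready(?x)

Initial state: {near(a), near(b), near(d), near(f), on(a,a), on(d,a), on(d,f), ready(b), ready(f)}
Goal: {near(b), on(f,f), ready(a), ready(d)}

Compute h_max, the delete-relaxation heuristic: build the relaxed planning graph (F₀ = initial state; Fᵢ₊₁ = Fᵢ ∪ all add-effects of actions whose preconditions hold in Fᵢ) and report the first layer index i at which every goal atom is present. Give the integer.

2

F0 = init (9 atoms)
F1 = F0 ∪ {on(a,b), on(a,d), on(a,f), on(b,b), on(b,f), on(d,b), on(d,d), on(f,b), on(f,d), on(f,f), ready(a)}  (20 atoms)
F2 = F1 ∪ {on(b,a), on(b,d), on(f,a), ready(d)}  (24 atoms)
goal ⊆ F2  ⇒  h_max = 2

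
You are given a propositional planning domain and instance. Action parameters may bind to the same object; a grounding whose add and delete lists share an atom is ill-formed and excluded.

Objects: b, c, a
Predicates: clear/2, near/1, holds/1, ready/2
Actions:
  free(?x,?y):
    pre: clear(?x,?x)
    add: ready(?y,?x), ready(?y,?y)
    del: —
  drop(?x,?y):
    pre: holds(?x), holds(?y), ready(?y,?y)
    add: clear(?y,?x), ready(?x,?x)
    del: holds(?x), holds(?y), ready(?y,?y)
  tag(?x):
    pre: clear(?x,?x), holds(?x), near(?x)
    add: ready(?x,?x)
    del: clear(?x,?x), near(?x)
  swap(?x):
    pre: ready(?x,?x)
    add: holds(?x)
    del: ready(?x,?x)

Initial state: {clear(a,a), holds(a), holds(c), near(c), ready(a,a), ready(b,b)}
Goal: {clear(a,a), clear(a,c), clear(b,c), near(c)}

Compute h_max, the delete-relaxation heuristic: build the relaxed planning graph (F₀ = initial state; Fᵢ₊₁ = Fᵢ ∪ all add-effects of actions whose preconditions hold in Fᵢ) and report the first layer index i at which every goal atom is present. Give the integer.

F0 = init (6 atoms)
F1 = F0 ∪ {clear(a,c), holds(b), ready(b,a), ready(c,a), ready(c,c)}  (11 atoms)
F2 = F1 ∪ {clear(a,b), clear(b,a), clear(b,c), clear(c,a), clear(c,b)}  (16 atoms)
goal ⊆ F2  ⇒  h_max = 2

2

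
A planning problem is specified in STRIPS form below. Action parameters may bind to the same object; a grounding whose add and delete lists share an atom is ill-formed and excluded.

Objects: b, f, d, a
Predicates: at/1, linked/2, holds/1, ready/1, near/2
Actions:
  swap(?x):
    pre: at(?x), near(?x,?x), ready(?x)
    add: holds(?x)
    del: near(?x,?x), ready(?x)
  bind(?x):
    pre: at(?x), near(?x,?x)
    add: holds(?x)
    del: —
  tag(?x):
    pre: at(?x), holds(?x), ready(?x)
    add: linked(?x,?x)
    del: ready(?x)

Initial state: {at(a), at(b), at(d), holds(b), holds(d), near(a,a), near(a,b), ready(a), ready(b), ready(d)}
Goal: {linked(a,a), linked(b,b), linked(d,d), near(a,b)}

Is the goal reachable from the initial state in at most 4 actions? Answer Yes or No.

1. bind(a)  →  {at(a), at(b), at(d), holds(a), holds(b), holds(d), near(a,a), near(a,b), ready(a), ready(b), ready(d)}
2. tag(b)  →  {at(a), at(b), at(d), holds(a), holds(b), holds(d), linked(b,b), near(a,a), near(a,b), ready(a), ready(d)}
3. tag(d)  →  {at(a), at(b), at(d), holds(a), holds(b), holds(d), linked(b,b), linked(d,d), near(a,a), near(a,b), ready(a)}
4. tag(a)  →  {at(a), at(b), at(d), holds(a), holds(b), holds(d), linked(a,a), linked(b,b), linked(d,d), near(a,a), near(a,b)}
optimal plan length = 4; 4 ≤ 4

Yes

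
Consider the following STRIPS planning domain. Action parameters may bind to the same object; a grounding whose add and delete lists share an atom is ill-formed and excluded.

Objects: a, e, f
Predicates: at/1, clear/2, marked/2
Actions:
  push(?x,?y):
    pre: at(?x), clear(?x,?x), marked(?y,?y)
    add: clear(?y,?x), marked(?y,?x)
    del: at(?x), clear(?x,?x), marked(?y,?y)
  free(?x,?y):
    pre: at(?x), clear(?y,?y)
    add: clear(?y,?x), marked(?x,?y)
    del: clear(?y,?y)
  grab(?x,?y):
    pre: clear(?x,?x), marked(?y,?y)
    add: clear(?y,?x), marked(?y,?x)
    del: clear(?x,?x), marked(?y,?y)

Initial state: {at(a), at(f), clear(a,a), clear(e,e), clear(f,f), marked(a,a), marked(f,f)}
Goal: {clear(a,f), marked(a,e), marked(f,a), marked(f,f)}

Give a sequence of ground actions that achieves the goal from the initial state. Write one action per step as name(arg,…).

free(a,e); free(f,a)

1. free(a,e)  →  {at(a), at(f), clear(a,a), clear(e,a), clear(f,f), marked(a,a), marked(a,e), marked(f,f)}
2. free(f,a)  →  {at(a), at(f), clear(a,f), clear(e,a), clear(f,f), marked(a,a), marked(a,e), marked(f,a), marked(f,f)}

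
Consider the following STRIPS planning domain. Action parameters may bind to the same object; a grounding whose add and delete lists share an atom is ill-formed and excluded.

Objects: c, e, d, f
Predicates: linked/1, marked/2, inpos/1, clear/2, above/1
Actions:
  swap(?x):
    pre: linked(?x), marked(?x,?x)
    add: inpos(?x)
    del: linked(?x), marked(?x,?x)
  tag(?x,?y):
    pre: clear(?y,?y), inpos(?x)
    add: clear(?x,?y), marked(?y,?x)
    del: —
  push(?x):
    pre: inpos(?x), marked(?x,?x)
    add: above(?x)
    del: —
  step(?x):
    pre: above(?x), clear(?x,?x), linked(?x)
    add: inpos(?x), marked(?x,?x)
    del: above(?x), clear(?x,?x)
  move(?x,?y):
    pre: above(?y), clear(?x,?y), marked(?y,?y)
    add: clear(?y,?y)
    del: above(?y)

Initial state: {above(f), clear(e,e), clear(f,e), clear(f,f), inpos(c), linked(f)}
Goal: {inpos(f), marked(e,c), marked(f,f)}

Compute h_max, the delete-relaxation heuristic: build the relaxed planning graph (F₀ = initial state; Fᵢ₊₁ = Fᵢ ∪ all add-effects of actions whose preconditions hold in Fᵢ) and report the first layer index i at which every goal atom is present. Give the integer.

F0 = init (6 atoms)
F1 = F0 ∪ {clear(c,e), clear(c,f), inpos(f), marked(e,c), marked(f,c), marked(f,f)}  (12 atoms)
goal ⊆ F1  ⇒  h_max = 1

1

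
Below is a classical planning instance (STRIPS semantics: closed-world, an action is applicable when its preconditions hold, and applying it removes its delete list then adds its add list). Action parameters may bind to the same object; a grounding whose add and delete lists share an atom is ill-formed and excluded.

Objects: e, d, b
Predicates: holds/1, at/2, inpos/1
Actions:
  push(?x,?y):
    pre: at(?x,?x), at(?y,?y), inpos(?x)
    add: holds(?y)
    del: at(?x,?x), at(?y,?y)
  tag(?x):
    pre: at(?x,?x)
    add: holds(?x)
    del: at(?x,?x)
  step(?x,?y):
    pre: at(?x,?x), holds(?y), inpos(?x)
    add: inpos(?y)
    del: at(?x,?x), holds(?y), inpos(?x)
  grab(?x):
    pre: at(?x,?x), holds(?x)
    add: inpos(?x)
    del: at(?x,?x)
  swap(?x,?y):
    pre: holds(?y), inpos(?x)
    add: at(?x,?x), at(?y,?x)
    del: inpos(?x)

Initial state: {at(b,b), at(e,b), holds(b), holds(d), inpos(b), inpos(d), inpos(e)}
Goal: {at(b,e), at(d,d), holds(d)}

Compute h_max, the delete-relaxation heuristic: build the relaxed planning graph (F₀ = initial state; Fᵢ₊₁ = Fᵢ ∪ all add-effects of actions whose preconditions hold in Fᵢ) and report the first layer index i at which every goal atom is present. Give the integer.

1

F0 = init (7 atoms)
F1 = F0 ∪ {at(b,d), at(b,e), at(d,b), at(d,d), at(d,e), at(e,e)}  (13 atoms)
goal ⊆ F1  ⇒  h_max = 1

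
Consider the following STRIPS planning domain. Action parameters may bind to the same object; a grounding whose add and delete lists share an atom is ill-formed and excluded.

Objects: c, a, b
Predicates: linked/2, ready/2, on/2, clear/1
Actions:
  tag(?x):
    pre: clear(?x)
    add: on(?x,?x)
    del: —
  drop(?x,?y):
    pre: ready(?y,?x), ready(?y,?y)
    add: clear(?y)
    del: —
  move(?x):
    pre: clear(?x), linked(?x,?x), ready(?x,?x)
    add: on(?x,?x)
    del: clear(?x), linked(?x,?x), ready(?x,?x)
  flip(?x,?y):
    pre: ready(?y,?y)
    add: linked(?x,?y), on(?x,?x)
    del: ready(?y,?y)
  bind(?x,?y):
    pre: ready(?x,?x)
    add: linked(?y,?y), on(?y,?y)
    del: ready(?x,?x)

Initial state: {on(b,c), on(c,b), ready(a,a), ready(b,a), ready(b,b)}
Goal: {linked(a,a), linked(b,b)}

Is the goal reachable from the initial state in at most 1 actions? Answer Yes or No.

No

1. flip(a,a)  →  {linked(a,a), on(a,a), on(b,c), on(c,b), ready(b,a), ready(b,b)}
2. flip(b,b)  →  {linked(a,a), linked(b,b), on(a,a), on(b,b), on(b,c), on(c,b), ready(b,a)}
optimal plan length = 2; 2 > 1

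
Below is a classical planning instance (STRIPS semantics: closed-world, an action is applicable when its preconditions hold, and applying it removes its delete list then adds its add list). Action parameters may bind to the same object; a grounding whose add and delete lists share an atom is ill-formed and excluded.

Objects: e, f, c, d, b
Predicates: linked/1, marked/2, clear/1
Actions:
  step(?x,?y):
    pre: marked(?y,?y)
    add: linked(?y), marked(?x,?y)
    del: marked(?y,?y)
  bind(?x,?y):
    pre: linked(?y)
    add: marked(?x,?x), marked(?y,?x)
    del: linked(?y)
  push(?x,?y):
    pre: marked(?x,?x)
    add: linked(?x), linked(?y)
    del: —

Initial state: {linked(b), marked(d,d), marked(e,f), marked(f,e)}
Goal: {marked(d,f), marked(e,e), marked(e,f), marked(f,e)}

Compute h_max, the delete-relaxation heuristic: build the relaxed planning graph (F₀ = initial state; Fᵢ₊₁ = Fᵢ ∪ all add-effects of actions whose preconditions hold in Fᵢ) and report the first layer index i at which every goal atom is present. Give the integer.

2

F0 = init (4 atoms)
F1 = F0 ∪ {linked(c), linked(d), linked(e), linked(f), marked(b,b), marked(b,c), marked(b,d), marked(b,e), marked(b,f), marked(c,c), marked(c,d), marked(e,d), marked(e,e), marked(f,d), marked(f,f)}  (19 atoms)
F2 = F1 ∪ {marked(c,b), marked(c,e), marked(c,f), marked(d,b), marked(d,c), marked(d,e), marked(d,f), marked(e,b), marked(e,c), marked(f,b), marked(f,c)}  (30 atoms)
goal ⊆ F2  ⇒  h_max = 2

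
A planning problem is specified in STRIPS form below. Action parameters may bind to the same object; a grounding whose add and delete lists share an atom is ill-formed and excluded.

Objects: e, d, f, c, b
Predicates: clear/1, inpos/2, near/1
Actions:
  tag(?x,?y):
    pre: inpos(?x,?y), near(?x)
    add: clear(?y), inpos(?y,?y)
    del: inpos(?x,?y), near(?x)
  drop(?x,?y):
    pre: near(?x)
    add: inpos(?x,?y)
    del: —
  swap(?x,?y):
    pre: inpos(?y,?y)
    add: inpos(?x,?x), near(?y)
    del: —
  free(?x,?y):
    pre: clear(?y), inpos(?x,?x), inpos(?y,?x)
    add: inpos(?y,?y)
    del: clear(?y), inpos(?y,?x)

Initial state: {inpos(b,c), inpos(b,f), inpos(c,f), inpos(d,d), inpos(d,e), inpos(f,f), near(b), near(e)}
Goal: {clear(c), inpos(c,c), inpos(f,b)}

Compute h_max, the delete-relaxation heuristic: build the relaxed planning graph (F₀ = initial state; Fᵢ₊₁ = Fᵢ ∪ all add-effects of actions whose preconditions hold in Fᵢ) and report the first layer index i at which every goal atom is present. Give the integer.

F0 = init (8 atoms)
F1 = F0 ∪ {clear(c), clear(f), inpos(b,b), inpos(b,d), inpos(b,e), inpos(c,c), inpos(e,b), inpos(e,c), inpos(e,d), inpos(e,e), inpos(e,f), near(d), near(f)}  (21 atoms)
F2 = F1 ∪ {clear(b), clear(d), clear(e), inpos(d,b), inpos(d,c), inpos(d,f), inpos(f,b), inpos(f,c), inpos(f,d), inpos(f,e), near(c)}  (32 atoms)
goal ⊆ F2  ⇒  h_max = 2

2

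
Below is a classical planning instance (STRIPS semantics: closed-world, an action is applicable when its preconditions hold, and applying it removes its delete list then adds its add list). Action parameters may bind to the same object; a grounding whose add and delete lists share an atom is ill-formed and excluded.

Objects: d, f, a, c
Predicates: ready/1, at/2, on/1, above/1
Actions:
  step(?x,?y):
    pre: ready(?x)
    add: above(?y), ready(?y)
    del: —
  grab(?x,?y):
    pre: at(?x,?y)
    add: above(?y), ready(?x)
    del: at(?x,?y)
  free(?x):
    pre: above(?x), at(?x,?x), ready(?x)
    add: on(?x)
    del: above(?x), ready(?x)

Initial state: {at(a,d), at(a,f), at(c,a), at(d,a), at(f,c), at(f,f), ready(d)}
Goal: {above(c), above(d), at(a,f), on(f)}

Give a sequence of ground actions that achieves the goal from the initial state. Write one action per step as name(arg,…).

step(d,d); step(d,f); step(d,c); free(f)

1. step(d,d)  →  {above(d), at(a,d), at(a,f), at(c,a), at(d,a), at(f,c), at(f,f), ready(d)}
2. step(d,f)  →  {above(d), above(f), at(a,d), at(a,f), at(c,a), at(d,a), at(f,c), at(f,f), ready(d), ready(f)}
3. step(d,c)  →  {above(c), above(d), above(f), at(a,d), at(a,f), at(c,a), at(d,a), at(f,c), at(f,f), ready(c), ready(d), ready(f)}
4. free(f)  →  {above(c), above(d), at(a,d), at(a,f), at(c,a), at(d,a), at(f,c), at(f,f), on(f), ready(c), ready(d)}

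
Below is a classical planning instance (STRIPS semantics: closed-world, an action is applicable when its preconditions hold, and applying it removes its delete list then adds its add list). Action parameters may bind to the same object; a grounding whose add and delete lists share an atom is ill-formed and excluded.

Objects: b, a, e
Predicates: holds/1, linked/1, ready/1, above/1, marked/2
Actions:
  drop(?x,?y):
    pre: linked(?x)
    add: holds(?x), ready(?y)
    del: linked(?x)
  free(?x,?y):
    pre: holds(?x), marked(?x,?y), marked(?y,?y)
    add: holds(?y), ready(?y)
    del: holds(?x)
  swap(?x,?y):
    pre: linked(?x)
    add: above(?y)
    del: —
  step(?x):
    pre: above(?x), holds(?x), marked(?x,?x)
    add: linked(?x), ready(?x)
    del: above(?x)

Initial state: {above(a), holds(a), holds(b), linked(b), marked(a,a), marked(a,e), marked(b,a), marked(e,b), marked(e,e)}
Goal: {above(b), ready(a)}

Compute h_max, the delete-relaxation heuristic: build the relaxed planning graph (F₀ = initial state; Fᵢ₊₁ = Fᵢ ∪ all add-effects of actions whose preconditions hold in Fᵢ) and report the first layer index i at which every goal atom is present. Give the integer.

F0 = init (9 atoms)
F1 = F0 ∪ {above(b), above(e), holds(e), linked(a), ready(a), ready(b), ready(e)}  (16 atoms)
goal ⊆ F1  ⇒  h_max = 1

1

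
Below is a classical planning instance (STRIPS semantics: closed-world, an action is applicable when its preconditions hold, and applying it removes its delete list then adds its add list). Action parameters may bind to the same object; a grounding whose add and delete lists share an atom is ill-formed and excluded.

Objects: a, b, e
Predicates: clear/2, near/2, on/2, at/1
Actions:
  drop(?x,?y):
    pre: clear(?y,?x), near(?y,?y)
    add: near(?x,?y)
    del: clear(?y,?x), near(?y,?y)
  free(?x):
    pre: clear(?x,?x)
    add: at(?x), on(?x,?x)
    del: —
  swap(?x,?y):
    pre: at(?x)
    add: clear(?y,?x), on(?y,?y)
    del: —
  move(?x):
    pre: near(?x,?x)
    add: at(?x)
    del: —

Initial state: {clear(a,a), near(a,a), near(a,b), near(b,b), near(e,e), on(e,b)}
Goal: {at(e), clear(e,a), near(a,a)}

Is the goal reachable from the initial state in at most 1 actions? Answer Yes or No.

No

1. free(a)  →  {at(a), clear(a,a), near(a,a), near(a,b), near(b,b), near(e,e), on(a,a), on(e,b)}
2. swap(a,e)  →  {at(a), clear(a,a), clear(e,a), near(a,a), near(a,b), near(b,b), near(e,e), on(a,a), on(e,b), on(e,e)}
3. move(e)  →  {at(a), at(e), clear(a,a), clear(e,a), near(a,a), near(a,b), near(b,b), near(e,e), on(a,a), on(e,b), on(e,e)}
optimal plan length = 3; 3 > 1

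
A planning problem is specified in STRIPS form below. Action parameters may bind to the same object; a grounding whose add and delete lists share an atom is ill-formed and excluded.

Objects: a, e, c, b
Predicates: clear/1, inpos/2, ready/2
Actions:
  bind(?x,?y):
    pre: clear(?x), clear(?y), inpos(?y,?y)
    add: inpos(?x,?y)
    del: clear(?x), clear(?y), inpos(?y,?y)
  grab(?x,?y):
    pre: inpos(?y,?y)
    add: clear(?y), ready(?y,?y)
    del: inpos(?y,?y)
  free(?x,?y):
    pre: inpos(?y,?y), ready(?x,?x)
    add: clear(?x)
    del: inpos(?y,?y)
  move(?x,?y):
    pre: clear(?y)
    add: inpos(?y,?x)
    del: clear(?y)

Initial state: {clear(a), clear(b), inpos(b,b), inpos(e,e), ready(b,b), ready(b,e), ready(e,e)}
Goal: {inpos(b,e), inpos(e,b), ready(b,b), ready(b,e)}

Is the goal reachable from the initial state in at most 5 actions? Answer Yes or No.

Yes

1. grab(a,e)  →  {clear(a), clear(b), clear(e), inpos(b,b), ready(b,b), ready(b,e), ready(e,e)}
2. move(e,b)  →  {clear(a), clear(e), inpos(b,b), inpos(b,e), ready(b,b), ready(b,e), ready(e,e)}
3. move(b,e)  →  {clear(a), inpos(b,b), inpos(b,e), inpos(e,b), ready(b,b), ready(b,e), ready(e,e)}
optimal plan length = 3; 3 ≤ 5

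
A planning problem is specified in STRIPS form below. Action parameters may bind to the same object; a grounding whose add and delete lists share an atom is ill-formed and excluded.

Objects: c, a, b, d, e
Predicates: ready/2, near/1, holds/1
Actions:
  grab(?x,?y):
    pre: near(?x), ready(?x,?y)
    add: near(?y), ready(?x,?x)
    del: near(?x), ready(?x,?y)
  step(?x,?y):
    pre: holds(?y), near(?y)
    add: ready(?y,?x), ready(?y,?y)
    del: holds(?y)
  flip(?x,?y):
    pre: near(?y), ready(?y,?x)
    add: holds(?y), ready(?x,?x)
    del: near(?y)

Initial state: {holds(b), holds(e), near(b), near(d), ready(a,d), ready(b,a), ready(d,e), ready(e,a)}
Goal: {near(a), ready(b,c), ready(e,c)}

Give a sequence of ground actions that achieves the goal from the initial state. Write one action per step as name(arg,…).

grab(d,e); step(c,b); grab(b,a); step(c,e)

1. grab(d,e)  →  {holds(b), holds(e), near(b), near(e), ready(a,d), ready(b,a), ready(d,d), ready(e,a)}
2. step(c,b)  →  {holds(e), near(b), near(e), ready(a,d), ready(b,a), ready(b,b), ready(b,c), ready(d,d), ready(e,a)}
3. grab(b,a)  →  {holds(e), near(a), near(e), ready(a,d), ready(b,b), ready(b,c), ready(d,d), ready(e,a)}
4. step(c,e)  →  {near(a), near(e), ready(a,d), ready(b,b), ready(b,c), ready(d,d), ready(e,a), ready(e,c), ready(e,e)}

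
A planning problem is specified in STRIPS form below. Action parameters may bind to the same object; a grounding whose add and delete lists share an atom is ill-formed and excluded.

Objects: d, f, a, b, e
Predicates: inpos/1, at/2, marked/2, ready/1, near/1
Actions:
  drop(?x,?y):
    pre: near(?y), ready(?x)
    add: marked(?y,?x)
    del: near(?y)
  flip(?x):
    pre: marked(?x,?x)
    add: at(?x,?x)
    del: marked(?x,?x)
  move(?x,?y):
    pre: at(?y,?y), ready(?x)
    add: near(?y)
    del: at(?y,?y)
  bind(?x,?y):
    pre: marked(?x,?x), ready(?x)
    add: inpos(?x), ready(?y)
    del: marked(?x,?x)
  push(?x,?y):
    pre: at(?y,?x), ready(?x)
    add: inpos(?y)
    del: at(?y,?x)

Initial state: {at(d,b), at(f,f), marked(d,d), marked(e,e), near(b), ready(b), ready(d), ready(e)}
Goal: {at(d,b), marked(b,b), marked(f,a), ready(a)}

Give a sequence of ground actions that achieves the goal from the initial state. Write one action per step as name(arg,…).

1. drop(b,b)  →  {at(d,b), at(f,f), marked(b,b), marked(d,d), marked(e,e), ready(b), ready(d), ready(e)}
2. move(d,f)  →  {at(d,b), marked(b,b), marked(d,d), marked(e,e), near(f), ready(b), ready(d), ready(e)}
3. bind(d,a)  →  {at(d,b), inpos(d), marked(b,b), marked(e,e), near(f), ready(a), ready(b), ready(d), ready(e)}
4. drop(a,f)  →  {at(d,b), inpos(d), marked(b,b), marked(e,e), marked(f,a), ready(a), ready(b), ready(d), ready(e)}

drop(b,b); move(d,f); bind(d,a); drop(a,f)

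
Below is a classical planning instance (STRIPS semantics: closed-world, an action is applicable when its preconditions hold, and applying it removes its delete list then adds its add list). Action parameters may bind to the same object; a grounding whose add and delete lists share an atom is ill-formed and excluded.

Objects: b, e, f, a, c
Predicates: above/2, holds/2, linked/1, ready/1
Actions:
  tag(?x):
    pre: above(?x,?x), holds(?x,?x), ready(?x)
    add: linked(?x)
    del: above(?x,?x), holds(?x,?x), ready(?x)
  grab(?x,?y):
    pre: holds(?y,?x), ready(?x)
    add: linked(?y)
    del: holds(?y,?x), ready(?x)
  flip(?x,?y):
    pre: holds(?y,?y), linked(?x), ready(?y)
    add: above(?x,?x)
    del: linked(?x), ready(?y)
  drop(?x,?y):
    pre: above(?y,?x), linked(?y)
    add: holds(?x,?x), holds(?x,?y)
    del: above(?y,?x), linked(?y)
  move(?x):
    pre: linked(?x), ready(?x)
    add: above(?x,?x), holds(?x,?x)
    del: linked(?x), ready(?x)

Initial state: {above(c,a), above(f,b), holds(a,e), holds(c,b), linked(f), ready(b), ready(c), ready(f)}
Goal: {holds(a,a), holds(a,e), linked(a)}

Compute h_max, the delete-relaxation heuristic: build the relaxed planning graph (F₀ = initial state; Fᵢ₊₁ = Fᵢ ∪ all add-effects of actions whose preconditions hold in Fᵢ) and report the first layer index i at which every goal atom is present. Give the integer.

F0 = init (8 atoms)
F1 = F0 ∪ {above(f,f), holds(b,b), holds(b,f), holds(f,f), linked(c)}  (13 atoms)
F2 = F1 ∪ {above(c,c), holds(a,a), holds(a,c), holds(c,c), linked(b)}  (18 atoms)
F3 = F2 ∪ {above(b,b), linked(a)}  (20 atoms)
goal ⊆ F3  ⇒  h_max = 3

3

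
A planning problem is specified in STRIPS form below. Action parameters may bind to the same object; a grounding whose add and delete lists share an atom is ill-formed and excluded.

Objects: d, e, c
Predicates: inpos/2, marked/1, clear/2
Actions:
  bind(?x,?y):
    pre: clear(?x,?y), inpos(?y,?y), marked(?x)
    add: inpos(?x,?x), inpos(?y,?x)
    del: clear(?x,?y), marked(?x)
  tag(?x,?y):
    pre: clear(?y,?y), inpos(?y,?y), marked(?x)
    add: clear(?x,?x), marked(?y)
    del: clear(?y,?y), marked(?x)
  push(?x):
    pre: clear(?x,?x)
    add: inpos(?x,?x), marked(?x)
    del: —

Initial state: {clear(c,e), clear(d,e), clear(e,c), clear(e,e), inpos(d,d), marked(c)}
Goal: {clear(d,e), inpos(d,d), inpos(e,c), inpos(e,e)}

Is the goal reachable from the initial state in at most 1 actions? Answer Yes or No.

1. push(e)  →  {clear(c,e), clear(d,e), clear(e,c), clear(e,e), inpos(d,d), inpos(e,e), marked(c), marked(e)}
2. bind(c,e)  →  {clear(d,e), clear(e,c), clear(e,e), inpos(c,c), inpos(d,d), inpos(e,c), inpos(e,e), marked(e)}
optimal plan length = 2; 2 > 1

No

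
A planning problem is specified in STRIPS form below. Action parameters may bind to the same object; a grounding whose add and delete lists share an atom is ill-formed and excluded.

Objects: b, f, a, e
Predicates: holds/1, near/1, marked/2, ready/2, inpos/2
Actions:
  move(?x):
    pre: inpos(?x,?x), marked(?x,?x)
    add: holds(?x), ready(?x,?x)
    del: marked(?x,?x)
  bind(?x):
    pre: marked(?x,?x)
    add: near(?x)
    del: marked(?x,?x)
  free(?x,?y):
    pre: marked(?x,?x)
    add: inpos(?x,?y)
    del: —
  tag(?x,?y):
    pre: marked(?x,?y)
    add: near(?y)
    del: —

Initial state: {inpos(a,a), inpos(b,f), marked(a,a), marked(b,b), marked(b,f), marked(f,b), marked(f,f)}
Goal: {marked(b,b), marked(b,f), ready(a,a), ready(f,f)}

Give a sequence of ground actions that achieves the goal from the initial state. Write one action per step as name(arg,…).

move(a); free(f,f); move(f)

1. move(a)  →  {holds(a), inpos(a,a), inpos(b,f), marked(b,b), marked(b,f), marked(f,b), marked(f,f), ready(a,a)}
2. free(f,f)  →  {holds(a), inpos(a,a), inpos(b,f), inpos(f,f), marked(b,b), marked(b,f), marked(f,b), marked(f,f), ready(a,a)}
3. move(f)  →  {holds(a), holds(f), inpos(a,a), inpos(b,f), inpos(f,f), marked(b,b), marked(b,f), marked(f,b), ready(a,a), ready(f,f)}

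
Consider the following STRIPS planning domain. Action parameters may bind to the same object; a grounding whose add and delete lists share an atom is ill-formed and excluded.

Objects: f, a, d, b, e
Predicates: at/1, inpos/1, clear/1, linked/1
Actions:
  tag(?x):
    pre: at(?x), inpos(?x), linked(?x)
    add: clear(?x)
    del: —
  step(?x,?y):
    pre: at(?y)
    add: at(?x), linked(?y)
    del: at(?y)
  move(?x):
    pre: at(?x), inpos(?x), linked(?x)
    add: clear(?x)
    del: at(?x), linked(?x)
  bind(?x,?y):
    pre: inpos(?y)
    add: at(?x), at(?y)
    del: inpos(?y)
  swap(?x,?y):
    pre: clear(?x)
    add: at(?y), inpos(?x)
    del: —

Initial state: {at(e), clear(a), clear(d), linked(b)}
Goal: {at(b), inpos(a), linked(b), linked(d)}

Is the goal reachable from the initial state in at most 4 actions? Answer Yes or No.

Yes

1. swap(a,d)  →  {at(d), at(e), clear(a), clear(d), inpos(a), linked(b)}
2. step(b,d)  →  {at(b), at(e), clear(a), clear(d), inpos(a), linked(b), linked(d)}
optimal plan length = 2; 2 ≤ 4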